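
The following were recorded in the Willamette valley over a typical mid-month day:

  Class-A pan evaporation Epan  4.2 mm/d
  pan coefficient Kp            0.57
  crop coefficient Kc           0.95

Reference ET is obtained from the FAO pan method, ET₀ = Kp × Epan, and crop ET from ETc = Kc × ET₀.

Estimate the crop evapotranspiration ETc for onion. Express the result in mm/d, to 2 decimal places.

2.27 mm/d

ET₀ = 0.57 × 4.2 = 2.3940 mm/d
ETc = Kc × ET₀ = 0.95 × 2.3940 = 2.2743 mm/d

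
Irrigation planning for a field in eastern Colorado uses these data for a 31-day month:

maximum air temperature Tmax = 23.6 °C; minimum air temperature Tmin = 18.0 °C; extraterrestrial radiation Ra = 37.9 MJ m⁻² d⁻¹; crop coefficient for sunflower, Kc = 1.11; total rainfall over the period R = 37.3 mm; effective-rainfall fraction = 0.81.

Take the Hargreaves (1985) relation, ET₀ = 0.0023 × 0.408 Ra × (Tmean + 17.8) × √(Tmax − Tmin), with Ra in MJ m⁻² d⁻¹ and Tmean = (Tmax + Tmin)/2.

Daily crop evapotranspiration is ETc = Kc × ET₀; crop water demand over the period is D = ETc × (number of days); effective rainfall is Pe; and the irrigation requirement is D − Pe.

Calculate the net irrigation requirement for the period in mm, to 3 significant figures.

81.6 mm

Tmean = (23.6 + 18.0)/2 = 20.80 °C
0.408 Ra = 0.408 × 37.9 = 15.4632 mm/d equivalent
ET₀ = 0.0023 × 15.4632 × (20.80 + 17.8) × √5.6 = 0.0023 × 15.4632 × 38.60 × 2.3664 = 3.2486 mm/d
ETc = Kc × ET₀ = 1.11 × 3.2486 = 3.6059 mm/d
Crop demand D = ETc × 31 d = 3.6059 × 31 = 111.783 mm
Pe = 0.81 × 37.3 = 30.213 mm
D − Pe = 111.783 − 30.213 = 81.570 mm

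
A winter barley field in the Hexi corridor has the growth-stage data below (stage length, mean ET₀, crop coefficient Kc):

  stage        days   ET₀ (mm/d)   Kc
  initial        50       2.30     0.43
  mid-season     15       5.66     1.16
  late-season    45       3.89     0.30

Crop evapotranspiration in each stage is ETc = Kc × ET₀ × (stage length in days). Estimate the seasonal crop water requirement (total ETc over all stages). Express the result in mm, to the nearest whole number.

initial: 0.43 × 2.30 × 50 = 49.45 mm
mid-season: 1.16 × 5.66 × 15 = 98.48 mm
late-season: 0.30 × 3.89 × 45 = 52.52 mm
Seasonal total = 200.45 mm

200 mm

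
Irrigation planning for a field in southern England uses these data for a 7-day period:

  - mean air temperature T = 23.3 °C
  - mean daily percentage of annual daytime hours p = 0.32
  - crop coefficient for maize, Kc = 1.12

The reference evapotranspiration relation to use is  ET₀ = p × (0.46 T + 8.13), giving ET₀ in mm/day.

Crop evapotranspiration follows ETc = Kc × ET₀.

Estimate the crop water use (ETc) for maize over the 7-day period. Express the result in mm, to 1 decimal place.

47.3 mm

ET₀ = 0.32 × (0.46 × 23.3 + 8.13) = 0.32 × 18.848 = 6.0314 mm/d
ETc = Kc × ET₀ = 1.12 × 6.0314 = 6.7552 mm/d
Over 7 days: 6.7552 × 7 = 47.286 mm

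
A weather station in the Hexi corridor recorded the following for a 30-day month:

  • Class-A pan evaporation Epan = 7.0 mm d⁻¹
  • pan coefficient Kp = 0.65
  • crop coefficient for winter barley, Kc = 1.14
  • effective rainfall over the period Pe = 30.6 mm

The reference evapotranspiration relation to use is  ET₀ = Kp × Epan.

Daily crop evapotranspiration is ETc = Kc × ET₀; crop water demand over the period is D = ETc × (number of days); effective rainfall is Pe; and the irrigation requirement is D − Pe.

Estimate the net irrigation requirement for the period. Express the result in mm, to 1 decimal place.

125.0 mm

ET₀ = 0.65 × 7.0 = 4.5500 mm/d
ETc = Kc × ET₀ = 1.14 × 4.5500 = 5.1870 mm/d
Crop demand D = ETc × 30 d = 5.1870 × 30 = 155.610 mm
D − Pe = 155.610 − 30.6 = 125.010 mm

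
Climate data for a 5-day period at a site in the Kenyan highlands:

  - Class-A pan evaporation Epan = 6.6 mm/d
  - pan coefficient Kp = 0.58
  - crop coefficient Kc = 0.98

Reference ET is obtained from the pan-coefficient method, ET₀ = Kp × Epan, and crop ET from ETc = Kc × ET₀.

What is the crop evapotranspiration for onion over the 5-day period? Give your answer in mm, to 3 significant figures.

ET₀ = 0.58 × 6.6 = 3.8280 mm/d
ETc = Kc × ET₀ = 0.98 × 3.8280 = 3.7514 mm/d
Over 5 days: 3.7514 × 5 = 18.757 mm

18.8 mm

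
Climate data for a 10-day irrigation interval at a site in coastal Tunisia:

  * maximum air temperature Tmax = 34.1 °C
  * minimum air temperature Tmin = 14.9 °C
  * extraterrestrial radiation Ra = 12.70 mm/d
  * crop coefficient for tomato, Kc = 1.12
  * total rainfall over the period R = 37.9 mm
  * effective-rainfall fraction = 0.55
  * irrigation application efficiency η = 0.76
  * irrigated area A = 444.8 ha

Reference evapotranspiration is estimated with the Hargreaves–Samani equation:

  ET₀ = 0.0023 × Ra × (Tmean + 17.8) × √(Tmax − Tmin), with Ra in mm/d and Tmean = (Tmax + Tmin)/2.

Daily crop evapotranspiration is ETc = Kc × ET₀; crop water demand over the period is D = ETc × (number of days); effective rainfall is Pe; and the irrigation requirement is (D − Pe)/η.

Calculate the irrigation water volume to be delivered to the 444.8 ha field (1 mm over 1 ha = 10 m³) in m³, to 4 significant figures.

232900 m³

Tmean = (34.1 + 14.9)/2 = 24.50 °C
ET₀ = 0.0023 × 12.70 × (24.50 + 17.8) × √19.2 = 0.0023 × 12.70 × 42.30 × 4.3818 = 5.4141 mm/d
ETc = Kc × ET₀ = 1.12 × 5.4141 = 6.0638 mm/d
Crop demand D = ETc × 10 d = 6.0638 × 10 = 60.638 mm
Pe = 0.55 × 37.9 = 20.845 mm
D − Pe = 60.638 − 20.845 = 39.793 mm
Gross irrigation = 39.793 / 0.76 = 52.359 mm
Volume = 52.359 mm × 444.8 ha × 10 = 232892.8 m³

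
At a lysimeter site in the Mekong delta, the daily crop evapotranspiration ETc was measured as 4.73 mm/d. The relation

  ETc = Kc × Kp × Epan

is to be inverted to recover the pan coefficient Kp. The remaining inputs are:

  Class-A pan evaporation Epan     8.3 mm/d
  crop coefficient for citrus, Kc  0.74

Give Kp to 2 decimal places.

0.77

ETc = Kc × Kp × Epan  ⇒  Kp = ETc / (Kc × Epan)
Kp = 4.73 / (0.74 × 8.3) = 4.73 / 6.142 = 0.7701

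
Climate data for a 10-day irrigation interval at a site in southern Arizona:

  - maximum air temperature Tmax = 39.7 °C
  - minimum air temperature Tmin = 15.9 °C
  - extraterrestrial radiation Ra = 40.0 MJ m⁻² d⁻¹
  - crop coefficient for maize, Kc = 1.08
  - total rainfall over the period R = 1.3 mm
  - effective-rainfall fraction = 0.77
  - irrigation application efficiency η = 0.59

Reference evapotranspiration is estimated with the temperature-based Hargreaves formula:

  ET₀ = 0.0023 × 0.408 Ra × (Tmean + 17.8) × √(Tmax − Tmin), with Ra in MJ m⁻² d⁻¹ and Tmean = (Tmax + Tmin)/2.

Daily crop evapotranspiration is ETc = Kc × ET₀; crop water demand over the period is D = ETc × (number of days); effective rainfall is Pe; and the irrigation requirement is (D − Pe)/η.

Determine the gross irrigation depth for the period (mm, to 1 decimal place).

151.2 mm

Tmean = (39.7 + 15.9)/2 = 27.80 °C
0.408 Ra = 0.408 × 40.0 = 16.3200 mm/d equivalent
ET₀ = 0.0023 × 16.3200 × (27.80 + 17.8) × √23.8 = 0.0023 × 16.3200 × 45.60 × 4.8785 = 8.3502 mm/d
ETc = Kc × ET₀ = 1.08 × 8.3502 = 9.0182 mm/d
Crop demand D = ETc × 10 d = 9.0182 × 10 = 90.182 mm
Pe = 0.77 × 1.3 = 1.001 mm
D − Pe = 90.182 − 1.001 = 89.181 mm
Gross irrigation = 89.181 / 0.59 = 151.154 mm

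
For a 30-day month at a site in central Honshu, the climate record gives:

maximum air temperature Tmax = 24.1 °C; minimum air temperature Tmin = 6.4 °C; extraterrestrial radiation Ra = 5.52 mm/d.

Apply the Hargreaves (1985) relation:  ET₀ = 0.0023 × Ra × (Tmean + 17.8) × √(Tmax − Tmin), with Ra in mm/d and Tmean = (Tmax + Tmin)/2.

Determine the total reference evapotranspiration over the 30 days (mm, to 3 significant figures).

Tmean = (24.1 + 6.4)/2 = 15.25 °C
ET₀ = 0.0023 × 5.52 × (15.25 + 17.8) × √17.7 = 0.0023 × 5.52 × 33.05 × 4.2071 = 1.7653 mm/d
Over 30 days: 1.7653 × 30 = 52.959 mm

53.0 mm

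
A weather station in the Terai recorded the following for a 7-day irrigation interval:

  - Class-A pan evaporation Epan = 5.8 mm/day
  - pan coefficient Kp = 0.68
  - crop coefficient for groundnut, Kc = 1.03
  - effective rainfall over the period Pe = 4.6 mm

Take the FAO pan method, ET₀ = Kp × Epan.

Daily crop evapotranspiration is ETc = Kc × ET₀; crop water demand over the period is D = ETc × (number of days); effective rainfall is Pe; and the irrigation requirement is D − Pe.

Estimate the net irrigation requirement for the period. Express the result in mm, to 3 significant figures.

23.8 mm

ET₀ = 0.68 × 5.8 = 3.9440 mm/d
ETc = Kc × ET₀ = 1.03 × 3.9440 = 4.0623 mm/d
Crop demand D = ETc × 7 d = 4.0623 × 7 = 28.436 mm
D − Pe = 28.436 − 4.6 = 23.836 mm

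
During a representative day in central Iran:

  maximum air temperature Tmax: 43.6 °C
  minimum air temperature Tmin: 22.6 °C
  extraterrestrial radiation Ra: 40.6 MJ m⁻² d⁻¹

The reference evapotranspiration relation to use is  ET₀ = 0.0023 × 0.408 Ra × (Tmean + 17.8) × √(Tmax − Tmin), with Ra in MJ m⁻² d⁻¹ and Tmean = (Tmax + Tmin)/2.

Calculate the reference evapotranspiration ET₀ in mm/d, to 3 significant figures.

8.89 mm/d

Tmean = (43.6 + 22.6)/2 = 33.10 °C
0.408 Ra = 0.408 × 40.6 = 16.5648 mm/d equivalent
ET₀ = 0.0023 × 16.5648 × (33.10 + 17.8) × √21.0 = 0.0023 × 16.5648 × 50.90 × 4.5826 = 8.8868 mm/d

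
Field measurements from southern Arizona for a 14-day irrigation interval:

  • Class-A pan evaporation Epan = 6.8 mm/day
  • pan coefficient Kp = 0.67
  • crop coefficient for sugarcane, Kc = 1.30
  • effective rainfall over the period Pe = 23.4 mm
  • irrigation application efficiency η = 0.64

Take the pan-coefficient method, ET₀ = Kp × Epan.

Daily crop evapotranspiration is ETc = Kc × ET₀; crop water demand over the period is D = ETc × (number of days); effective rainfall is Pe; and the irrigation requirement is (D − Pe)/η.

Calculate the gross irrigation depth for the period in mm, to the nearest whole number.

ET₀ = 0.67 × 6.8 = 4.5560 mm/d
ETc = Kc × ET₀ = 1.30 × 4.5560 = 5.9228 mm/d
Crop demand D = ETc × 14 d = 5.9228 × 14 = 82.919 mm
D − Pe = 82.919 − 23.4 = 59.519 mm
Gross irrigation = 59.519 / 0.64 = 92.998 mm

93 mm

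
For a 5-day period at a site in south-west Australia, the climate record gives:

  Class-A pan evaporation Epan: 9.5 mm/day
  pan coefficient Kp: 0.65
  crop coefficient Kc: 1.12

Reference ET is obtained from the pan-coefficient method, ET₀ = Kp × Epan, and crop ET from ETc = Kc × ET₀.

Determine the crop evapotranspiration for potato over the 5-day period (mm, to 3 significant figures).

34.6 mm

ET₀ = 0.65 × 9.5 = 6.1750 mm/d
ETc = Kc × ET₀ = 1.12 × 6.1750 = 6.9160 mm/d
Over 5 days: 6.9160 × 5 = 34.580 mm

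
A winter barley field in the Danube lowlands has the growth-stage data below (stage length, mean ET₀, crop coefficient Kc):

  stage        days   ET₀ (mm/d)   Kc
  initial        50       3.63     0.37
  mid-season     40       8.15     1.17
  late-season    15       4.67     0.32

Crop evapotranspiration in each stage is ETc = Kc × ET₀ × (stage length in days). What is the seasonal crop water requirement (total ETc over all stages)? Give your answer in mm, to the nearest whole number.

initial: 0.37 × 3.63 × 50 = 67.16 mm
mid-season: 1.17 × 8.15 × 40 = 381.42 mm
late-season: 0.32 × 4.67 × 15 = 22.42 mm
Seasonal total = 471.00 mm

471 mm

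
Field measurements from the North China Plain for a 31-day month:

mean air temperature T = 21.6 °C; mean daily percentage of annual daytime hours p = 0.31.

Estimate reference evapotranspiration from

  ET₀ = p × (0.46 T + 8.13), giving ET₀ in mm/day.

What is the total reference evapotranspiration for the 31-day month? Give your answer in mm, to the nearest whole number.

174 mm

ET₀ = 0.31 × (0.46 × 21.6 + 8.13) = 0.31 × 18.066 = 5.6005 mm/d
Monthly total = 5.6005 × 31 = 173.616 mm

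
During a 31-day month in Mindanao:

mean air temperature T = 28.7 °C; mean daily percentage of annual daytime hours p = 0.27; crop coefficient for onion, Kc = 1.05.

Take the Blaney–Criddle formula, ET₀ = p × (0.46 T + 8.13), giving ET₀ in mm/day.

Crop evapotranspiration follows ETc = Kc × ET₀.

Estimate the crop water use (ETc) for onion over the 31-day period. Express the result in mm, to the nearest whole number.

187 mm

ET₀ = 0.27 × (0.46 × 28.7 + 8.13) = 0.27 × 21.332 = 5.7596 mm/d
ETc = Kc × ET₀ = 1.05 × 5.7596 = 6.0476 mm/d
Over 31 days: 6.0476 × 31 = 187.476 mm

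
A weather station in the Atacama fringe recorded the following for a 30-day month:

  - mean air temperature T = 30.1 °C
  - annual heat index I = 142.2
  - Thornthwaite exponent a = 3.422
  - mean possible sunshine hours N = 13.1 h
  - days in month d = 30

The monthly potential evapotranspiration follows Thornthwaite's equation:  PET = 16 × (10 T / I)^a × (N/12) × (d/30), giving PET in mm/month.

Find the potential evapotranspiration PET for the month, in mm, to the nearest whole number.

10T/I = 10 × 30.1 / 142.2 = 2.1167
(10T/I)^a = 2.1167^3.422 = 13.0139
Uncorrected PET = 16 × 13.0139 = 208.222 mm
Correction = (N/12)(d/30) = (13.1/12)(30/30) = 1.0917
PET = 208.222 × 1.0917 = 227.316 mm/month

227 mm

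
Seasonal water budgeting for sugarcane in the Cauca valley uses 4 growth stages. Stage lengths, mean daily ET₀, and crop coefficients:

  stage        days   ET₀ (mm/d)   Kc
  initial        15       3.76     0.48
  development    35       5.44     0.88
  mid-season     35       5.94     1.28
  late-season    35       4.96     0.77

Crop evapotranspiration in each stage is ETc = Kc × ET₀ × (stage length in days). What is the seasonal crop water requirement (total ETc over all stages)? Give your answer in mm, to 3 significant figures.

594 mm

initial: 0.48 × 3.76 × 15 = 27.07 mm
development: 0.88 × 5.44 × 35 = 167.55 mm
mid-season: 1.28 × 5.94 × 35 = 266.11 mm
late-season: 0.77 × 4.96 × 35 = 133.67 mm
Seasonal total = 594.40 mm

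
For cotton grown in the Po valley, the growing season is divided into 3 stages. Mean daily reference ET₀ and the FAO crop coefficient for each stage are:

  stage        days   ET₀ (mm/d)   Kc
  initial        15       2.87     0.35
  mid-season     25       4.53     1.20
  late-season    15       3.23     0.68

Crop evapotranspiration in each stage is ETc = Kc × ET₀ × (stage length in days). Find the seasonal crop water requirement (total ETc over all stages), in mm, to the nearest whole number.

184 mm

initial: 0.35 × 2.87 × 15 = 15.07 mm
mid-season: 1.20 × 4.53 × 25 = 135.90 mm
late-season: 0.68 × 3.23 × 15 = 32.95 mm
Seasonal total = 183.92 mm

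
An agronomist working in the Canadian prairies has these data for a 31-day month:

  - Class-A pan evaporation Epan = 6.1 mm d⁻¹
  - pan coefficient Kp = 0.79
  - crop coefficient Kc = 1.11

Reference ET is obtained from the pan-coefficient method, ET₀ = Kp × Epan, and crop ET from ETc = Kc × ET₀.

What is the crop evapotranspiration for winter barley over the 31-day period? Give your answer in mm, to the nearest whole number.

ET₀ = 0.79 × 6.1 = 4.8190 mm/d
ETc = Kc × ET₀ = 1.11 × 4.8190 = 5.3491 mm/d
Over 31 days: 5.3491 × 31 = 165.822 mm

166 mm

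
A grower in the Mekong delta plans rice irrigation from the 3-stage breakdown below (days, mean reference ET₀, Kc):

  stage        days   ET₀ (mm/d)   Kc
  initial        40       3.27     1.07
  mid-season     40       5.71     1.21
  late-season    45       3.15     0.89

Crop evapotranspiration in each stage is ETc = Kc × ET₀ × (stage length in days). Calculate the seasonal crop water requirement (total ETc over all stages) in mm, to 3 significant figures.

542 mm

initial: 1.07 × 3.27 × 40 = 139.96 mm
mid-season: 1.21 × 5.71 × 40 = 276.36 mm
late-season: 0.89 × 3.15 × 45 = 126.16 mm
Seasonal total = 542.48 mm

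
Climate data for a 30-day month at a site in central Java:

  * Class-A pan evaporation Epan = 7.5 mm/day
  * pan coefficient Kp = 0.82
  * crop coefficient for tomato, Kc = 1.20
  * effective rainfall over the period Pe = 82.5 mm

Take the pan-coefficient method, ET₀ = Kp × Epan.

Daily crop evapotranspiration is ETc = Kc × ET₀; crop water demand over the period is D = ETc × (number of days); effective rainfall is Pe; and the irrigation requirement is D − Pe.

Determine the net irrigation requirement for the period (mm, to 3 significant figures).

139 mm

ET₀ = 0.82 × 7.5 = 6.1500 mm/d
ETc = Kc × ET₀ = 1.20 × 6.1500 = 7.3800 mm/d
Crop demand D = ETc × 30 d = 7.3800 × 30 = 221.400 mm
D − Pe = 221.400 − 82.5 = 138.900 mm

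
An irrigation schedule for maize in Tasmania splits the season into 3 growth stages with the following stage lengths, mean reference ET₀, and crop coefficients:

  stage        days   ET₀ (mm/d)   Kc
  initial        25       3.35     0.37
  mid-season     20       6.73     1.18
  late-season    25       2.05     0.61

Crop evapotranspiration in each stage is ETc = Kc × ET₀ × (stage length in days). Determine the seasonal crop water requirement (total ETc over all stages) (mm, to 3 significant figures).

221 mm

initial: 0.37 × 3.35 × 25 = 30.99 mm
mid-season: 1.18 × 6.73 × 20 = 158.83 mm
late-season: 0.61 × 2.05 × 25 = 31.26 mm
Seasonal total = 221.08 mm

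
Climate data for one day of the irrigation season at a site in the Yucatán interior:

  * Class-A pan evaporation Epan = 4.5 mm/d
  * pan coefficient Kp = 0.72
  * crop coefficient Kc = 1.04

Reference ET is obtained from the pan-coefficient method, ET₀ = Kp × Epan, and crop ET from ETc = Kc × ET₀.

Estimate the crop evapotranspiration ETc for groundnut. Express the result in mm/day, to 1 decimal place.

ET₀ = 0.72 × 4.5 = 3.2400 mm/d
ETc = Kc × ET₀ = 1.04 × 3.2400 = 3.3696 mm/d

3.4 mm/day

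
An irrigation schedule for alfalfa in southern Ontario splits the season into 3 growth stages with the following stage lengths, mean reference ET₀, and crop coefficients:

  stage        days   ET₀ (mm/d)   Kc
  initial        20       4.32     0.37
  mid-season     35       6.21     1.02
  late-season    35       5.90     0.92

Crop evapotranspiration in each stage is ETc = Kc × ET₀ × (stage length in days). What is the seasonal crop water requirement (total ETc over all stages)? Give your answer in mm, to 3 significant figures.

444 mm

initial: 0.37 × 4.32 × 20 = 31.97 mm
mid-season: 1.02 × 6.21 × 35 = 221.70 mm
late-season: 0.92 × 5.90 × 35 = 189.98 mm
Seasonal total = 443.65 mm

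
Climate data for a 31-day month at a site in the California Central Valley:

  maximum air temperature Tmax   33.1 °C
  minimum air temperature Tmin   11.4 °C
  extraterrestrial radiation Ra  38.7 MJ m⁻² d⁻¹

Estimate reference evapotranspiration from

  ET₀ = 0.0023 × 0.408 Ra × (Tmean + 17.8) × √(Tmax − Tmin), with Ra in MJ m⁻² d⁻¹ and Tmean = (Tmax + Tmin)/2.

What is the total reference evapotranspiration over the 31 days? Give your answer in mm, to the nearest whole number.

210 mm

Tmean = (33.1 + 11.4)/2 = 22.25 °C
0.408 Ra = 0.408 × 38.7 = 15.7896 mm/d equivalent
ET₀ = 0.0023 × 15.7896 × (22.25 + 17.8) × √21.7 = 0.0023 × 15.7896 × 40.05 × 4.6583 = 6.7753 mm/d
Over 31 days: 6.7753 × 31 = 210.034 mm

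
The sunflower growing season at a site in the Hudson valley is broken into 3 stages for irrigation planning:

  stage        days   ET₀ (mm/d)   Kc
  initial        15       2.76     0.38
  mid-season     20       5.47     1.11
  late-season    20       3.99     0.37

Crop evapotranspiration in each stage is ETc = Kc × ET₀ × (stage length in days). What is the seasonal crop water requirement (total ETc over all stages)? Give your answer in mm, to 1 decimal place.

initial: 0.38 × 2.76 × 15 = 15.73 mm
mid-season: 1.11 × 5.47 × 20 = 121.43 mm
late-season: 0.37 × 3.99 × 20 = 29.53 mm
Seasonal total = 166.69 mm

166.7 mm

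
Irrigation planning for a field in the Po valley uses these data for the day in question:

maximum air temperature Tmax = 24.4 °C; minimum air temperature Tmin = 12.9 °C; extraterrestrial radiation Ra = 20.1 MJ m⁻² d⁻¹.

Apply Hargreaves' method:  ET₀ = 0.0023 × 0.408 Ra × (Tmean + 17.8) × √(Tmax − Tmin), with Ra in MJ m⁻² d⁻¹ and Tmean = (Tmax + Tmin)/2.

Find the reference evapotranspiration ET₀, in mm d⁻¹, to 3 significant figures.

2.33 mm d⁻¹

Tmean = (24.4 + 12.9)/2 = 18.65 °C
0.408 Ra = 0.408 × 20.1 = 8.2008 mm/d equivalent
ET₀ = 0.0023 × 8.2008 × (18.65 + 17.8) × √11.5 = 0.0023 × 8.2008 × 36.45 × 3.3912 = 2.3315 mm/d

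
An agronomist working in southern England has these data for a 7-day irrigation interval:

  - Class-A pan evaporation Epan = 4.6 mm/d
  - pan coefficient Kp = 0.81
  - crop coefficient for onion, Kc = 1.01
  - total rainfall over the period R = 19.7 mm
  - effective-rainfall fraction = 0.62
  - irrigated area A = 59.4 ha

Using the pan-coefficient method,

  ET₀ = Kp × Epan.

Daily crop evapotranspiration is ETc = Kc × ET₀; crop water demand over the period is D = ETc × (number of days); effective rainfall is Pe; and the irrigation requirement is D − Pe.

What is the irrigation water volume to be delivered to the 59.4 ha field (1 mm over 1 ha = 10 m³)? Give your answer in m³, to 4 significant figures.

ET₀ = 0.81 × 4.6 = 3.7260 mm/d
ETc = Kc × ET₀ = 1.01 × 3.7260 = 3.7633 mm/d
Crop demand D = ETc × 7 d = 3.7633 × 7 = 26.343 mm
Pe = 0.62 × 19.7 = 12.214 mm
D − Pe = 26.343 − 12.214 = 14.129 mm
Volume = 14.129 mm × 59.4 ha × 10 = 8392.6 m³

8393 m³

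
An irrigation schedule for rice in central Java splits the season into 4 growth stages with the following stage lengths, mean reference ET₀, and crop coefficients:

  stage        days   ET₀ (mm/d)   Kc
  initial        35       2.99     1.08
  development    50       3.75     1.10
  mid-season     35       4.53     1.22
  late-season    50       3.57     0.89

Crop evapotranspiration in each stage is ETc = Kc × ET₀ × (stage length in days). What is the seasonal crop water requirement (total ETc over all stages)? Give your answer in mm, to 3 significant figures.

initial: 1.08 × 2.99 × 35 = 113.02 mm
development: 1.10 × 3.75 × 50 = 206.25 mm
mid-season: 1.22 × 4.53 × 35 = 193.43 mm
late-season: 0.89 × 3.57 × 50 = 158.87 mm
Seasonal total = 671.57 mm

672 mm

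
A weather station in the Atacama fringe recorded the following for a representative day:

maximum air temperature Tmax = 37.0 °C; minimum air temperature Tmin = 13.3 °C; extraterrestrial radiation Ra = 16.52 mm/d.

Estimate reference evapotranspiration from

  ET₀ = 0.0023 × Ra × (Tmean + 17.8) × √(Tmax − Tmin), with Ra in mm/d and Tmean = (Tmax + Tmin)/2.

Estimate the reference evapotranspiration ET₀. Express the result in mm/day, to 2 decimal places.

Tmean = (37.0 + 13.3)/2 = 25.15 °C
ET₀ = 0.0023 × 16.52 × (25.15 + 17.8) × √23.7 = 0.0023 × 16.52 × 42.95 × 4.8683 = 7.9447 mm/d

7.94 mm/day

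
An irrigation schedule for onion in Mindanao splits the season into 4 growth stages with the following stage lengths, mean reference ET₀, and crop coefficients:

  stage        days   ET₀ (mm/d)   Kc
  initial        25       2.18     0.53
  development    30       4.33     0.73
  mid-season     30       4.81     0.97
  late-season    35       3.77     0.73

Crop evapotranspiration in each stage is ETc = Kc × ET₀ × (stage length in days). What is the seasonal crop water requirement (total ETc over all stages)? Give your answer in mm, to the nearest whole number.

initial: 0.53 × 2.18 × 25 = 28.89 mm
development: 0.73 × 4.33 × 30 = 94.83 mm
mid-season: 0.97 × 4.81 × 30 = 139.97 mm
late-season: 0.73 × 3.77 × 35 = 96.32 mm
Seasonal total = 360.01 mm

360 mm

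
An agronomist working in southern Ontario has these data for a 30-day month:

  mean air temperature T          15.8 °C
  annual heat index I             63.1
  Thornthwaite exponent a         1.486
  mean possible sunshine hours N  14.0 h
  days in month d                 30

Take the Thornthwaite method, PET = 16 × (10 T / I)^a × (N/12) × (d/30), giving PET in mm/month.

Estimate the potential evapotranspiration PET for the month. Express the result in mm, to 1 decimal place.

10T/I = 10 × 15.8 / 63.1 = 2.5040
(10T/I)^a = 2.5040^1.486 = 3.9117
Uncorrected PET = 16 × 3.9117 = 62.587 mm
Correction = (N/12)(d/30) = (14.0/12)(30/30) = 1.1667
PET = 62.587 × 1.1667 = 73.020 mm/month

73.0 mm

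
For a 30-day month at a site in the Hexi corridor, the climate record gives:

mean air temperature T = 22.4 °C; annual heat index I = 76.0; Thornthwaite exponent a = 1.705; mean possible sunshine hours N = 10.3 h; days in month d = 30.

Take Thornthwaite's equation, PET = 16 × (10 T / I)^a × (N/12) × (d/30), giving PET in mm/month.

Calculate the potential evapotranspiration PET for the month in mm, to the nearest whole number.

10T/I = 10 × 22.4 / 76.0 = 2.9474
(10T/I)^a = 2.9474^1.705 = 6.3153
Uncorrected PET = 16 × 6.3153 = 101.045 mm
Correction = (N/12)(d/30) = (10.3/12)(30/30) = 0.8583
PET = 101.045 × 0.8583 = 86.727 mm/month

87 mm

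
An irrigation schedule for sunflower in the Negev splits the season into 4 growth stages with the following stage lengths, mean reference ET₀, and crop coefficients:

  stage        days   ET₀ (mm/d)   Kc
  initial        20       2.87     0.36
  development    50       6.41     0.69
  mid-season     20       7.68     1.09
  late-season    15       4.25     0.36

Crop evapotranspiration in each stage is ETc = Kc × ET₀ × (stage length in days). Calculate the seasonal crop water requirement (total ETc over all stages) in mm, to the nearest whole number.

432 mm

initial: 0.36 × 2.87 × 20 = 20.66 mm
development: 0.69 × 6.41 × 50 = 221.15 mm
mid-season: 1.09 × 7.68 × 20 = 167.42 mm
late-season: 0.36 × 4.25 × 15 = 22.95 mm
Seasonal total = 432.18 mm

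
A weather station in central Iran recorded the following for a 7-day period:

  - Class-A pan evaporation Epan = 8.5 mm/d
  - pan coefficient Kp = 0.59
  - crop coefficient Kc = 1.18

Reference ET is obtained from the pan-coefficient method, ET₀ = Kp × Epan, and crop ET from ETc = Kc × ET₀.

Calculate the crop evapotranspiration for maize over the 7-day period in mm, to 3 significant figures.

ET₀ = 0.59 × 8.5 = 5.0150 mm/d
ETc = Kc × ET₀ = 1.18 × 5.0150 = 5.9177 mm/d
Over 7 days: 5.9177 × 7 = 41.424 mm

41.4 mm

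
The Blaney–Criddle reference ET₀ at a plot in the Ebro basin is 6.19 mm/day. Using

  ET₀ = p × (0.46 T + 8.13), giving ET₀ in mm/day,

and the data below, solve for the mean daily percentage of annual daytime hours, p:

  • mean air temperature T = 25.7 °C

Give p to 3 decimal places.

0.310

p = ET₀ / (0.46 T + 8.13) = 6.19 / (0.46 × 25.7 + 8.13) = 6.19 / 19.952 = 0.3102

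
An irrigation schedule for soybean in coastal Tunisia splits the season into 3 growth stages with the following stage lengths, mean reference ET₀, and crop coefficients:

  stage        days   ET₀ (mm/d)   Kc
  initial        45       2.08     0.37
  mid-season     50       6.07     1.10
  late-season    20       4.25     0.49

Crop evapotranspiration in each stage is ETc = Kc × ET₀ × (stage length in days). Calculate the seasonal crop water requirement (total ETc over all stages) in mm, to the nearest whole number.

410 mm

initial: 0.37 × 2.08 × 45 = 34.63 mm
mid-season: 1.10 × 6.07 × 50 = 333.85 mm
late-season: 0.49 × 4.25 × 20 = 41.65 mm
Seasonal total = 410.13 mm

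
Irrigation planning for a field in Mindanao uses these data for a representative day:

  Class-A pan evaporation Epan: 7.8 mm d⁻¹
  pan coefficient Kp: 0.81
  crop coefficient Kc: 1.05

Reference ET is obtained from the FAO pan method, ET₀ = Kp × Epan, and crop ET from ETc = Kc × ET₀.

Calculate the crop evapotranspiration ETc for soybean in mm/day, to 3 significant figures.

6.63 mm/day

ET₀ = 0.81 × 7.8 = 6.3180 mm/d
ETc = Kc × ET₀ = 1.05 × 6.3180 = 6.6339 mm/d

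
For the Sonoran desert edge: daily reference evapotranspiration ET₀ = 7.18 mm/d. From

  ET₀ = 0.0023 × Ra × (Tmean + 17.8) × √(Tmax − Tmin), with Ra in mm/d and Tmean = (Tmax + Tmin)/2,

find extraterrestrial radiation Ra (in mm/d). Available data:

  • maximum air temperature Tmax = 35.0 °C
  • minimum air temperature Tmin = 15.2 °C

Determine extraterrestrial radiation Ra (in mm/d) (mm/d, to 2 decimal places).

Tmean = 25.10 °C; √ΔT = 4.4497
Ra = ET₀ / [0.0023 × (Tmean+17.8) × √ΔT] = 7.18 / (0.0023 × 42.90 × 4.4497) = 16.353 mm/d

16.35 mm/d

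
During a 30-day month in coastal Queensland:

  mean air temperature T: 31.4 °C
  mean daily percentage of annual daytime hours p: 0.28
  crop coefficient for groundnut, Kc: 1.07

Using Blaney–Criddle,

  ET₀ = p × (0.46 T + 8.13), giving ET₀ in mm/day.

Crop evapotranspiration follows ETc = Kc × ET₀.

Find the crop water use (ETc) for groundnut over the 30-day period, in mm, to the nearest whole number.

ET₀ = 0.28 × (0.46 × 31.4 + 8.13) = 0.28 × 22.574 = 6.3207 mm/d
ETc = Kc × ET₀ = 1.07 × 6.3207 = 6.7631 mm/d
Over 30 days: 6.7631 × 30 = 202.893 mm

203 mm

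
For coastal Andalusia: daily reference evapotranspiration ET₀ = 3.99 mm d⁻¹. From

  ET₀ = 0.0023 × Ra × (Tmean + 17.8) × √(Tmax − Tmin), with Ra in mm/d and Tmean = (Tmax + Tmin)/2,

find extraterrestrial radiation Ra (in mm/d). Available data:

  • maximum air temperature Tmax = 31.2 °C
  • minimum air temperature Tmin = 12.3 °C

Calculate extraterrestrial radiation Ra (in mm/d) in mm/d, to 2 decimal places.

10.09 mm/d

Tmean = 21.75 °C; √ΔT = 4.3474
Ra = ET₀ / [0.0023 × (Tmean+17.8) × √ΔT] = 3.99 / (0.0023 × 39.55 × 4.3474) = 10.089 mm/d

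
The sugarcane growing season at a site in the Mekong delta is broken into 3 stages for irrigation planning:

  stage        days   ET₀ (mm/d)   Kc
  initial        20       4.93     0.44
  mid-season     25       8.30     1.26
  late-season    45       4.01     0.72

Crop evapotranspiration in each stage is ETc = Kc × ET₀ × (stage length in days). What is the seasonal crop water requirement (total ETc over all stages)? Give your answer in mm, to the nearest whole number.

initial: 0.44 × 4.93 × 20 = 43.38 mm
mid-season: 1.26 × 8.30 × 25 = 261.45 mm
late-season: 0.72 × 4.01 × 45 = 129.92 mm
Seasonal total = 434.75 mm

435 mm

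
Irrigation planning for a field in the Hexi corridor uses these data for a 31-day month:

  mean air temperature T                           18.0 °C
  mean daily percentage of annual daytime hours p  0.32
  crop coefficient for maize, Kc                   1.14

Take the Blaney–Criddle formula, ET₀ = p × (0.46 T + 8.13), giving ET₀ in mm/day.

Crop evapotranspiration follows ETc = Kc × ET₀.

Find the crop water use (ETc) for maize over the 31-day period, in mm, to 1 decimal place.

ET₀ = 0.32 × (0.46 × 18.0 + 8.13) = 0.32 × 16.410 = 5.2512 mm/d
ETc = Kc × ET₀ = 1.14 × 5.2512 = 5.9864 mm/d
Over 31 days: 5.9864 × 31 = 185.578 mm

185.6 mm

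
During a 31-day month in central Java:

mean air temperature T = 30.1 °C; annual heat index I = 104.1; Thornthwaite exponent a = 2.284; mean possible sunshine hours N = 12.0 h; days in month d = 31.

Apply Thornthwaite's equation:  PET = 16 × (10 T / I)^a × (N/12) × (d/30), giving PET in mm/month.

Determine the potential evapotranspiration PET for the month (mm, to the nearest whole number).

187 mm

10T/I = 10 × 30.1 / 104.1 = 2.8915
(10T/I)^a = 2.8915^2.284 = 11.3033
Uncorrected PET = 16 × 11.3033 = 180.853 mm
Correction = (N/12)(d/30) = (12.0/12)(31/30) = 1.0333
PET = 180.853 × 1.0333 = 186.875 mm/month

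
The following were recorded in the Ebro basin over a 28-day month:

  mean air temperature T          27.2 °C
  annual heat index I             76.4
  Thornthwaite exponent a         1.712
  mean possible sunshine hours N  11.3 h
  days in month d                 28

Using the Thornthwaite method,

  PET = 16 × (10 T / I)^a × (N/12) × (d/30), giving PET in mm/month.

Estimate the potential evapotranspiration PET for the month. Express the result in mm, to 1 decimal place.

123.6 mm

10T/I = 10 × 27.2 / 76.4 = 3.5602
(10T/I)^a = 3.5602^1.712 = 8.7927
Uncorrected PET = 16 × 8.7927 = 140.683 mm
Correction = (N/12)(d/30) = (11.3/12)(28/30) = 0.8789
PET = 140.683 × 0.8789 = 123.646 mm/month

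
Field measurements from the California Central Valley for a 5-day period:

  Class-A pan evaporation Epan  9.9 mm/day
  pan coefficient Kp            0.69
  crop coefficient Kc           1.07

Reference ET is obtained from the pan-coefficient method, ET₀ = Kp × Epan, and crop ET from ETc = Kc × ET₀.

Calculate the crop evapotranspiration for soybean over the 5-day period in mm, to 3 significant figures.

36.5 mm

ET₀ = 0.69 × 9.9 = 6.8310 mm/d
ETc = Kc × ET₀ = 1.07 × 6.8310 = 7.3092 mm/d
Over 5 days: 7.3092 × 5 = 36.546 mm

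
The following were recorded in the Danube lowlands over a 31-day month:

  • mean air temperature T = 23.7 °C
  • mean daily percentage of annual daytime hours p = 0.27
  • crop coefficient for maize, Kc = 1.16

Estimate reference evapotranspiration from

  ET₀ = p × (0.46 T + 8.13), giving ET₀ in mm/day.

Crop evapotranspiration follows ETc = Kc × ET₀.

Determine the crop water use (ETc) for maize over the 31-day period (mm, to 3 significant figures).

185 mm

ET₀ = 0.27 × (0.46 × 23.7 + 8.13) = 0.27 × 19.032 = 5.1386 mm/d
ETc = Kc × ET₀ = 1.16 × 5.1386 = 5.9608 mm/d
Over 31 days: 5.9608 × 31 = 184.785 mm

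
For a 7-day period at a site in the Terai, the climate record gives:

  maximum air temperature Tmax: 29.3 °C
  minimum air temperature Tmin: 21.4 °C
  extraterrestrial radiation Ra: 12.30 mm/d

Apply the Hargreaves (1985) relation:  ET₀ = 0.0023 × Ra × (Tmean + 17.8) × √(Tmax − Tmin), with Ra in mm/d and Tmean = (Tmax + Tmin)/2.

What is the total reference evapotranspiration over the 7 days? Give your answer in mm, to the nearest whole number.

Tmean = (29.3 + 21.4)/2 = 25.35 °C
ET₀ = 0.0023 × 12.30 × (25.35 + 17.8) × √7.9 = 0.0023 × 12.30 × 43.15 × 2.8107 = 3.4311 mm/d
Over 7 days: 3.4311 × 7 = 24.018 mm

24 mm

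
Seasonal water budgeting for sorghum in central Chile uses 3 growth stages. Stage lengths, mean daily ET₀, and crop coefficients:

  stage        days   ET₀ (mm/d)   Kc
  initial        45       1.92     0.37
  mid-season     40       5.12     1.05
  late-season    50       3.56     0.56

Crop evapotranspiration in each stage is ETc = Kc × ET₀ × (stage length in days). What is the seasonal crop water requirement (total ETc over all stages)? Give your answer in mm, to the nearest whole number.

initial: 0.37 × 1.92 × 45 = 31.97 mm
mid-season: 1.05 × 5.12 × 40 = 215.04 mm
late-season: 0.56 × 3.56 × 50 = 99.68 mm
Seasonal total = 346.69 mm

347 mm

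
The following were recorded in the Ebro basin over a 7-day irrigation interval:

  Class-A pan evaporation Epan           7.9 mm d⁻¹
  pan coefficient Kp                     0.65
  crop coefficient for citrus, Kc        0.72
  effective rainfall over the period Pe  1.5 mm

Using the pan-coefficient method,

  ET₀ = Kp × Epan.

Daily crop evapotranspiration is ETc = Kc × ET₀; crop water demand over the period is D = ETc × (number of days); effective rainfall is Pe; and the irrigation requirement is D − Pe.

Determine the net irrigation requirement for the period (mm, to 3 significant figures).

24.4 mm

ET₀ = 0.65 × 7.9 = 5.1350 mm/d
ETc = Kc × ET₀ = 0.72 × 5.1350 = 3.6972 mm/d
Crop demand D = ETc × 7 d = 3.6972 × 7 = 25.880 mm
D − Pe = 25.880 − 1.5 = 24.380 mm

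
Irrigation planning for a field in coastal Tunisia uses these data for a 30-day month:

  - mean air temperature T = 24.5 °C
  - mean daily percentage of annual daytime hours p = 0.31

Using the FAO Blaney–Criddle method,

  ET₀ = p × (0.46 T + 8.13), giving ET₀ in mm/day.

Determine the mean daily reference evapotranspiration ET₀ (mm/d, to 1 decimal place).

6.0 mm/d

ET₀ = 0.31 × (0.46 × 24.5 + 8.13) = 0.31 × 19.400 = 6.0140 mm/d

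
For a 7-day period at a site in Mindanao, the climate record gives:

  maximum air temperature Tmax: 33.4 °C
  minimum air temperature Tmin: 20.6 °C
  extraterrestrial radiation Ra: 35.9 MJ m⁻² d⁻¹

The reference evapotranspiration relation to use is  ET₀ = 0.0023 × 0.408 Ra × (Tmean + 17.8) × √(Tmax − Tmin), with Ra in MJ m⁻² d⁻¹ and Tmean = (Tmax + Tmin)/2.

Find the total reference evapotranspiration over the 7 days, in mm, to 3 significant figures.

37.8 mm

Tmean = (33.4 + 20.6)/2 = 27.00 °C
0.408 Ra = 0.408 × 35.9 = 14.6472 mm/d equivalent
ET₀ = 0.0023 × 14.6472 × (27.00 + 17.8) × √12.8 = 0.0023 × 14.6472 × 44.80 × 3.5777 = 5.3996 mm/d
Over 7 days: 5.3996 × 7 = 37.797 mm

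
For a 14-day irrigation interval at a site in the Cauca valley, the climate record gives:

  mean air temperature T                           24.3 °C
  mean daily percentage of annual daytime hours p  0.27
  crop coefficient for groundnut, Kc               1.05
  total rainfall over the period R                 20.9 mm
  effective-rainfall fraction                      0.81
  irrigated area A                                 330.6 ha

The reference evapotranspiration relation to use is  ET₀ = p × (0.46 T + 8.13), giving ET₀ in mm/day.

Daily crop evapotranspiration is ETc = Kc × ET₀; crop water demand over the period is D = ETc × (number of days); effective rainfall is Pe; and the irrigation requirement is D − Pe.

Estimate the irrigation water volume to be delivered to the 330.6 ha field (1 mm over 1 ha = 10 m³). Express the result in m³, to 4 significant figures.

ET₀ = 0.27 × (0.46 × 24.3 + 8.13) = 0.27 × 19.308 = 5.2132 mm/d
ETc = Kc × ET₀ = 1.05 × 5.2132 = 5.4739 mm/d
Crop demand D = ETc × 14 d = 5.4739 × 14 = 76.635 mm
Pe = 0.81 × 20.9 = 16.929 mm
D − Pe = 76.635 − 16.929 = 59.706 mm
Volume = 59.706 mm × 330.6 ha × 10 = 197388.0 m³

197400 m³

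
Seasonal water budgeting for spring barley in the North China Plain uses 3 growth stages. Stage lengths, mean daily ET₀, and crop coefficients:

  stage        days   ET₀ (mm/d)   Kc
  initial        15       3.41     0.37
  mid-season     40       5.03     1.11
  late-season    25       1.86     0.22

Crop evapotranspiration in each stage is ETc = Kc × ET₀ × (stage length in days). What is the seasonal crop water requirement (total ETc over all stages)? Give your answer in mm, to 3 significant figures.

initial: 0.37 × 3.41 × 15 = 18.93 mm
mid-season: 1.11 × 5.03 × 40 = 223.33 mm
late-season: 0.22 × 1.86 × 25 = 10.23 mm
Seasonal total = 252.49 mm

252 mm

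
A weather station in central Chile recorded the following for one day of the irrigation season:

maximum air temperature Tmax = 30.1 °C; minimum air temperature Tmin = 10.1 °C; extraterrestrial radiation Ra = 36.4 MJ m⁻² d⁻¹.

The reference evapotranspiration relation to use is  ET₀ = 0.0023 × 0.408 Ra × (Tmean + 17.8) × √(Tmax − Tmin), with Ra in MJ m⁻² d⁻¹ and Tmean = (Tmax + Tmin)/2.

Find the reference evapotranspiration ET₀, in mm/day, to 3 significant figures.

5.79 mm/day

Tmean = (30.1 + 10.1)/2 = 20.10 °C
0.408 Ra = 0.408 × 36.4 = 14.8512 mm/d equivalent
ET₀ = 0.0023 × 14.8512 × (20.10 + 17.8) × √20.0 = 0.0023 × 14.8512 × 37.90 × 4.4721 = 5.7895 mm/d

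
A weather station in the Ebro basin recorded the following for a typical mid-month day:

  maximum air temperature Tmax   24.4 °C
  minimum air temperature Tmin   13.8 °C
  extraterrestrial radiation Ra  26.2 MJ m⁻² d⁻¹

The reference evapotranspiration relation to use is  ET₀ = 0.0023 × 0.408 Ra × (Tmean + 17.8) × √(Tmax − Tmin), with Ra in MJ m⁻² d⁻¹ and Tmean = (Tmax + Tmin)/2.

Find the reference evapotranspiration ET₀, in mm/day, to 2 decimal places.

Tmean = (24.4 + 13.8)/2 = 19.10 °C
0.408 Ra = 0.408 × 26.2 = 10.6896 mm/d equivalent
ET₀ = 0.0023 × 10.6896 × (19.10 + 17.8) × √10.6 = 0.0023 × 10.6896 × 36.90 × 3.2558 = 2.9537 mm/d

2.95 mm/day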